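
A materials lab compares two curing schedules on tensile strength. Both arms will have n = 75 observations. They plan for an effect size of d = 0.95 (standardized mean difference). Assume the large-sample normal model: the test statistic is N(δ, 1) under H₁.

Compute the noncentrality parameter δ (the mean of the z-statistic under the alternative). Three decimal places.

δ ≈ 5.818

The noncentrality parameter scales effect size by the design's sample-size factor: δ = d·√(n/2) = 0.95 × √(75/2) = 5.8175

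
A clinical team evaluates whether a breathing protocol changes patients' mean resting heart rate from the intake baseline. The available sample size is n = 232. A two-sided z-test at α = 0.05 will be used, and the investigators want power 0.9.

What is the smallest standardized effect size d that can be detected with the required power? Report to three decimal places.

Required noncentrality: δ = z_{0.025} + z_{0.10} = 1.960 + 1.282 = 3.242.
(The second rejection-region term Φ(−δ − z_{α/2}) is negligible and dropped.)
δ = d·√n ⇒ d = δ/√n = 3.242/√232 = 0.2128.

d ≈ 0.213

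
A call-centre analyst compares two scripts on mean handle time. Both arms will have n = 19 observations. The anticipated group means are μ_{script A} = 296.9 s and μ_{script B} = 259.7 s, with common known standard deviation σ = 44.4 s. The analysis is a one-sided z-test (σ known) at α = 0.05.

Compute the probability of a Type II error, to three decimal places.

Standardized effect: d = |μ_{script A} − μ_{script B}| / σ = |296.9 − 259.7| / 44.4 = 0.8378
Noncentrality parameter: δ = d·√(n/2) = 0.8378 × √(19/2) = 2.5824
One-sided α = 0.05 → critical value z_{0.05} = 1.645.
Power = Φ(δ − 1.645) = Φ(0.938) = 0.8258.
Type II error: β = 1 − power = 1 − 0.8258 = 0.1742.

β ≈ 0.174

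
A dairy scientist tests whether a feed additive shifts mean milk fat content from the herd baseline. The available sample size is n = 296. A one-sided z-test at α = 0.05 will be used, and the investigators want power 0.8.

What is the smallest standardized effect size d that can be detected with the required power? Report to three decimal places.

Required noncentrality: δ = z_{0.05} + z_{0.20} = 1.645 + 0.842 = 2.486.
δ = d·√n ⇒ d = δ/√n = 2.486/√296 = 0.1445.

d ≈ 0.145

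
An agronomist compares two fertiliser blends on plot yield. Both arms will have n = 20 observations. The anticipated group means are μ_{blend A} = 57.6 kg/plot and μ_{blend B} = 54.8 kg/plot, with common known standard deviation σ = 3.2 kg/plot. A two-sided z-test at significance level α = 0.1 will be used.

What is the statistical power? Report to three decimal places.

Standardized effect: d = |μ_{blend A} − μ_{blend B}| / σ = |57.6 − 54.8| / 3.2 = 0.8750
Noncentrality parameter: δ = d·√(n/2) = 0.8750 × √(20/2) = 2.7670
Two-sided α = 0.1 → critical value z_{0.05} = 1.645.
Power = Φ(δ − 1.645) + Φ(−δ − 1.645) = Φ(1.122) + Φ(-4.412) = 0.8691 + 0.0000 = 0.8691.

Power ≈ 0.869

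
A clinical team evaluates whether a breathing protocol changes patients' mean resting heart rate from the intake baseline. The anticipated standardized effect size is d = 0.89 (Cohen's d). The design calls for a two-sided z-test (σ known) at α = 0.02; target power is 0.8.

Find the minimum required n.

n = 13

For power 0.8 need Φ(δ − z_{0.01}) = 0.8, so δ = z_{0.01} + z_{0.20} = 2.326 + 0.842 = 3.168.
(The Φ(−δ − z_{α/2}) term is vanishingly small for δ > 0 and is dropped in the standard sample-size formula.)
δ = d·√n ⇒ n = (δ/d)² = (3.168 / 0.89)² = 12.67.
Rounding up, n = 13.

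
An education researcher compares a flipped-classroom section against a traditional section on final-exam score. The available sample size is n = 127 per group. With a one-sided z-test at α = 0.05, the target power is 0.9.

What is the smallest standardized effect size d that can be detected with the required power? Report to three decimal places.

Required noncentrality: δ = z_{0.05} + z_{0.10} = 1.645 + 1.282 = 2.926.
δ = d·√(n/2) ⇒ d = δ/√(n/2) = 2.926/√(127/2) = 0.3672.

d ≈ 0.367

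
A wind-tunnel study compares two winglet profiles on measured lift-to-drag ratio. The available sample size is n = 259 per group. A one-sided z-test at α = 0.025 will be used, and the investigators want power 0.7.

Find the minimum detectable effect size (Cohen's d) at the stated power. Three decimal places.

Need Φ(δ − 1.960) = 0.7, so δ = 1.960 + 0.524 = 2.484.
δ = d·√(n/2) ⇒ d = δ/√(n/2) = 2.484/√(259/2) = 0.2183.

d ≈ 0.218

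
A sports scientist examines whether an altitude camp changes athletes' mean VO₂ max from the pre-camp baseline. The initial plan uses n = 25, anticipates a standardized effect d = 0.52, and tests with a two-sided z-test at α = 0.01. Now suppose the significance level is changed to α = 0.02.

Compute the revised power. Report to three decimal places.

Power ≈ 0.608

δ = d·√n = 0.52 × √25 = 2.6000 (unchanged). New critical value: z_{0.01} = 2.326.
Revised power = Φ(δ − 2.326) + Φ(−δ − 2.326) = Φ(0.274) + Φ(-4.926) = 0.6078 + 0.0000 = 0.6078.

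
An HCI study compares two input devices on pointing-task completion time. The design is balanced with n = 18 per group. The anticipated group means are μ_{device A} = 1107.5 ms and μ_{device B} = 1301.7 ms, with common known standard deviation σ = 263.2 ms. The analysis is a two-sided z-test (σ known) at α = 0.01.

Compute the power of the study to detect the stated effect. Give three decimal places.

Standardized effect: d = |μ_{device A} − μ_{device B}| / σ = |1107.5 − 1301.7| / 263.2 = 0.7378
Noncentrality parameter: λ = d·√(n/2) = 0.7378 × √(18/2) = 2.2135
Two-sided α = 0.01 → critical value z_{0.005} = 2.576.
Power = Φ(λ − 2.576) + Φ(−λ − 2.576) = Φ(-0.362) + Φ(-4.789) = 0.3586 + 0.0000 = 0.3586.

Power ≈ 0.359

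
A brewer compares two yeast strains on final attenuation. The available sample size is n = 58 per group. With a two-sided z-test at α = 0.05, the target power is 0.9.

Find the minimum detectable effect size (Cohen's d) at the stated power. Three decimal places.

Need Φ(δ − 1.960) = 0.9, so δ = 1.960 + 1.282 = 3.242.
(The second rejection-region term Φ(−δ − z_{α/2}) is negligible and dropped.)
δ = d·√(n/2) ⇒ d = δ/√(n/2) = 3.242/√(58/2) = 0.6019.

d ≈ 0.602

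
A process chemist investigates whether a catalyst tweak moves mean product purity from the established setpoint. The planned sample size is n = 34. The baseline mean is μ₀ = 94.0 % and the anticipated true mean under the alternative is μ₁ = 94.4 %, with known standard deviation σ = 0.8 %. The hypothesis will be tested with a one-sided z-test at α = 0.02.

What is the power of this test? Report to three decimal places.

Standardized effect: d = |μ₁ − μ₀| / σ = |94.4 − 94.0| / 0.8 = 0.5000
Noncentrality parameter: λ = d·√n = 0.5000 × √34 = 2.9155
One-sided α = 0.02 → critical value z_{0.02} = 2.054.
Power = P(Z > 2.054 − λ) = Φ(0.862) = 0.8056.

Power ≈ 0.806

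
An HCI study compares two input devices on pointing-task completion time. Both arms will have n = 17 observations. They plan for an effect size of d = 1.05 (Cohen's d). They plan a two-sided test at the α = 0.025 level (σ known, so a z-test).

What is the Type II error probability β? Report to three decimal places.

Noncentrality parameter: λ = d·√(n/2) = 1.05 × √(17/2) = 3.0612
Two-sided α = 0.025 → critical value z_{0.0125} = 2.241.
Power = Φ(λ − 2.241) + Φ(−λ − 2.241) = Φ(0.820) + Φ(-5.303) = 0.7938 + 0.0000 = 0.7938.
Type II error: β = 1 − power = 1 − 0.7938 = 0.2062.

β ≈ 0.206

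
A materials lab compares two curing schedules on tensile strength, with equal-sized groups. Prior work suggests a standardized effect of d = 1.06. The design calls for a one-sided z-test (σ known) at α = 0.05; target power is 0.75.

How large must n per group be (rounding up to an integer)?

For power 0.75 need Φ(δ − z_{0.05}) = 0.75, so δ = z_{0.05} + z_{0.25} = 1.645 + 0.674 = 2.319.
δ = d·√(n/2) ⇒ n = 2(δ/d)² = 2 × (2.319 / 1.06)² = 9.58.
Rounding up, n = 10 per group.

n = 10 per group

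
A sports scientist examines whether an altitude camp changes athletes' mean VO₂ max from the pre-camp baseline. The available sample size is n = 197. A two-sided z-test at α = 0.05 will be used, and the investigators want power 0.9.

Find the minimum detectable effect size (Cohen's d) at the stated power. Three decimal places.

Required noncentrality: δ = z_{0.025} + z_{0.10} = 1.960 + 1.282 = 3.242.
(Lower-tail contribution to power is negligible for δ > 0.)
δ = d·√n ⇒ d = δ/√n = 3.242/√197 = 0.2309.

d ≈ 0.231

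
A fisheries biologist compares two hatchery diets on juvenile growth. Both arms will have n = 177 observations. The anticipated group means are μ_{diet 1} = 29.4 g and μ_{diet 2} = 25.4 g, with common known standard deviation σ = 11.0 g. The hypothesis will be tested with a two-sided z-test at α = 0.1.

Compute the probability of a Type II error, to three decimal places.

Standardized effect: d = |μ_{diet 1} − μ_{diet 2}| / σ = |29.4 − 25.4| / 11.0 = 0.3636
Noncentrality parameter: δ = d·√(n/2) = 0.3636 × √(177/2) = 3.4209
Two-sided α = 0.1 → critical value z_{0.05} = 1.645.
Power = Φ(δ − 1.645) + Φ(−δ − 1.645) = Φ(1.776) + Φ(-5.066) = 0.9621 + 0.0000 = 0.9621.
Type II error: β = 1 − power = 1 − 0.9621 = 0.0379.

β ≈ 0.038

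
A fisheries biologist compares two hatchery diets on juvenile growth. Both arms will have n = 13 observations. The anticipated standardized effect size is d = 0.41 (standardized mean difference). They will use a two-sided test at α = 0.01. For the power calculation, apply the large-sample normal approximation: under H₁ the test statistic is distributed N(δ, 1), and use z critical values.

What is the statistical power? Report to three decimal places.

Power ≈ 0.063

Noncentrality parameter: δ = d·√(n/2) = 0.41 × √(13/2) = 1.0453
Two-sided α = 0.01 → critical value z_{0.005} = 2.576.
Power = Φ(δ − 2.576) + Φ(−δ − 2.576) = Φ(-1.531) + Φ(-3.621) = 0.0629 + 0.0001 = 0.0631.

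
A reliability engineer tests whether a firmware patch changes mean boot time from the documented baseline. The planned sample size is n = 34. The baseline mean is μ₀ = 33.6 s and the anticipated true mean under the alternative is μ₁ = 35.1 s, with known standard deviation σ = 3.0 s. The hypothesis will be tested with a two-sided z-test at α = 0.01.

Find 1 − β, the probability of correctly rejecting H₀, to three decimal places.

Standardized effect: d = |μ₁ − μ₀| / σ = |35.1 − 33.6| / 3.0 = 0.5000
Noncentrality parameter: δ = d·√n = 0.5000 × √34 = 2.9155
Critical value for a two-sided test at α = 0.01: z_{α/2} = 2.576.
Power = Φ(δ − 2.576) + Φ(−δ − 2.576) = Φ(0.340) + Φ(-5.491) = 0.6329 + 0.0000 = 0.6329.

Power ≈ 0.633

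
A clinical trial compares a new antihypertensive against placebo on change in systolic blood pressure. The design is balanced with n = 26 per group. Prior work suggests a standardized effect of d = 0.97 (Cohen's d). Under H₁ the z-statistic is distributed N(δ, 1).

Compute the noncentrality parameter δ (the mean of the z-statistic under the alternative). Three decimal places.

δ ≈ 3.497

δ = d·√(n/2) = 0.97 × √(26/2) = 3.4974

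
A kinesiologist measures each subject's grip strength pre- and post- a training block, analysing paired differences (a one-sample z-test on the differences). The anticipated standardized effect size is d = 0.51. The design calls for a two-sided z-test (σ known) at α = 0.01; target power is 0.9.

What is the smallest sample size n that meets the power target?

n = 58

For power 0.9 need Φ(δ − z_{0.005}) = 0.9, so δ = z_{0.005} + z_{0.10} = 2.576 + 1.282 = 3.857.
(For δ > 0 the lower-tail rejection region contributes negligibly to power, so the one-term inversion is standard.)
δ = d·√n ⇒ n = (δ/d)² = (3.857 / 0.51)² = 57.21.
Rounding up, n = 58.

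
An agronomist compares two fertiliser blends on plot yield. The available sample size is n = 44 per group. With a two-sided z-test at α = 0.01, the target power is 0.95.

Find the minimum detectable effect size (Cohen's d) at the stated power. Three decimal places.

Need Φ(δ − 2.576) = 0.95, so δ = 2.576 + 1.645 = 4.221.
(The second rejection-region term Φ(−δ − z_{α/2}) is negligible and dropped.)
δ = d·√(n/2) ⇒ d = δ/√(n/2) = 4.221/√(44/2) = 0.8999.

d ≈ 0.900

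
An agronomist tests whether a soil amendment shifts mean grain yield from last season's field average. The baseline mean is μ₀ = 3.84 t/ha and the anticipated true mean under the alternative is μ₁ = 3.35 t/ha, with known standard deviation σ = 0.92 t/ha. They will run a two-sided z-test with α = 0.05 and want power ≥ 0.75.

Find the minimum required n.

Standardized effect: d = |μ₁ − μ₀| / σ = |3.35 − 3.84| / 0.92 = 0.5326
For power 0.75 need Φ(δ − z_{0.025}) = 0.75, so δ = z_{0.025} + z_{0.25} = 1.960 + 0.674 = 2.634.
(The Φ(−δ − z_{α/2}) term is vanishingly small for δ > 0 and is dropped in the standard sample-size formula.)
δ = d·√n ⇒ n = (δ/d)² = (2.634 / 0.5326)² = 24.47.
Rounding up, n = 25.

n = 25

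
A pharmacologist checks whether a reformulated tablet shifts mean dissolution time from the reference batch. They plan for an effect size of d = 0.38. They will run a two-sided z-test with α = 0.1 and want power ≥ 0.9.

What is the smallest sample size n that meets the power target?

n = 60

For power 0.9 need Φ(δ − z_{0.05}) = 0.9, so δ = z_{0.05} + z_{0.10} = 1.645 + 1.282 = 2.926.
(Ignoring the negligible lower-tail rejection probability gives the usual closed-form inversion.)
δ = d·√n ⇒ n = (δ/d)² = (2.926 / 0.38)² = 59.31.
Round up to the next whole unit.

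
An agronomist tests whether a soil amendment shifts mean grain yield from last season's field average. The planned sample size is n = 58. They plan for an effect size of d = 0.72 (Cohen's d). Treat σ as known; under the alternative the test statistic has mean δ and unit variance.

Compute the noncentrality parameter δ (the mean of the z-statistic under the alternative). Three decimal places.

δ = d·√n = 0.72 × √58 = 5.4834

δ ≈ 5.483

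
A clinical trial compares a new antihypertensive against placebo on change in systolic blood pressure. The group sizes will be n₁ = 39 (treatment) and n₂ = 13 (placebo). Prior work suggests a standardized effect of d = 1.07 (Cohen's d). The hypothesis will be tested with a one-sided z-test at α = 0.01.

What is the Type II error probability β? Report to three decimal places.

Noncentrality parameter: δ = d / √(1/n₁ + 1/n₂) = 1.07 / √(1/39 + 1/13) = 3.3411
Critical value for a one-sided test at α = 0.01: z_α = 2.326.
Power = P(Z > 2.326 − δ) = Φ(1.015) = 0.8449.
Type II error: β = 1 − power = 1 − 0.8449 = 0.1551.

β ≈ 0.155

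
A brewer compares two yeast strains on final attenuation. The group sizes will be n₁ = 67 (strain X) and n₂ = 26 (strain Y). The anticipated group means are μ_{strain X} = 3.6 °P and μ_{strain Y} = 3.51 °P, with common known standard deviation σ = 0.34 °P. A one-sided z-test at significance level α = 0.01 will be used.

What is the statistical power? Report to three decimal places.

Power ≈ 0.119

Standardized effect: d = |μ_{strain X} − μ_{strain Y}| / σ = |3.6 − 3.51| / 0.34 = 0.2647
Noncentrality parameter: δ = d / √(1/n₁ + 1/n₂) = 0.2647 / √(1/67 + 1/26) = 1.1456
One-sided α = 0.01 → critical value z_{0.01} = 2.326.
Power = P(Z > 2.326 − δ) = Φ(-1.181) = 0.1189.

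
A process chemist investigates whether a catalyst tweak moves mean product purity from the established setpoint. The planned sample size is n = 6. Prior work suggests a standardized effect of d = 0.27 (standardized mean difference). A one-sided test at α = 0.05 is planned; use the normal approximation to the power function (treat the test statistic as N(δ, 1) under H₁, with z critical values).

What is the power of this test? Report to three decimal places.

Noncentrality parameter: δ = d·√n = 0.27 × √6 = 0.6614
One-sided α = 0.05 → critical value z_{0.05} = 1.645.
Power = Φ(δ − 1.645) = Φ(-0.983) = 0.1627.

Power ≈ 0.163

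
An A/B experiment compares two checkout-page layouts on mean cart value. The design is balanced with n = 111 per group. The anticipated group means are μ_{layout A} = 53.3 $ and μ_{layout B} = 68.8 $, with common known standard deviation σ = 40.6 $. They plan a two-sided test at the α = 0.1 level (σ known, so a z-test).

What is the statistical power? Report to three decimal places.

Standardized effect: d = |μ_{layout A} − μ_{layout B}| / σ = |53.3 − 68.8| / 40.6 = 0.3818
Noncentrality parameter: δ = d·√(n/2) = 0.3818 × √(111/2) = 2.8441
Critical value for a two-sided test at α = 0.1: z_{α/2} = 1.645.
Power = Φ(δ − 1.645) + Φ(−δ − 1.645) = Φ(1.199) + Φ(-4.489) = 0.8848 + 0.0000 = 0.8848.

Power ≈ 0.885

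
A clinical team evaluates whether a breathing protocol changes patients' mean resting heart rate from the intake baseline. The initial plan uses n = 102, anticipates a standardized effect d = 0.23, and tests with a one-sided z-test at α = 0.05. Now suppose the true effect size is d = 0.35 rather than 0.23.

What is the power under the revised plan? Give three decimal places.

Power ≈ 0.971

With d = 0.35: δ = d·√n = 0.35 × √102 = 3.5348. Critical value z_{0.05} = 1.645.
Revised power = P(Z > 1.645 − δ) = Φ(1.890) = 0.9706.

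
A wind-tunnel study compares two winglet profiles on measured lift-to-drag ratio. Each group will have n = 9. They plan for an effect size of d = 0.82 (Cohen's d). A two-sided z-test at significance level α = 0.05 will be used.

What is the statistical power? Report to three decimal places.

Noncentrality parameter: δ = d·√(n/2) = 0.82 × √(9/2) = 1.7395
Critical value for a two-sided test at α = 0.05: z_{α/2} = 1.960.
Power = Φ(δ − 1.960) + Φ(−δ − 1.960) = Φ(-0.220) + Φ(-3.699) = 0.4127 + 0.0001 = 0.4129.

Power ≈ 0.413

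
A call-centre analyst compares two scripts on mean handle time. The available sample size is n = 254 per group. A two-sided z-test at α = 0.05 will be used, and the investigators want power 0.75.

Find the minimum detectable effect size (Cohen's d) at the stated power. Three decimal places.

d ≈ 0.234

Required noncentrality: δ = z_{0.025} + z_{0.25} = 1.960 + 0.674 = 2.634.
(Lower-tail contribution to power is negligible for δ > 0.)
δ = d·√(n/2) ⇒ d = δ/√(n/2) = 2.634/√(254/2) = 0.2338.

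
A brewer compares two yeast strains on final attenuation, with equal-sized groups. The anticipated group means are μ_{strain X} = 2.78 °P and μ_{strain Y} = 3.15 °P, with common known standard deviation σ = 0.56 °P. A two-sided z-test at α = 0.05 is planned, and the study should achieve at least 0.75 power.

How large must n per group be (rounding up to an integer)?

Standardized effect: d = |μ_{strain X} − μ_{strain Y}| / σ = |2.78 − 3.15| / 0.56 = 0.6607
For power 0.75 need Φ(δ − z_{0.025}) = 0.75, so δ = z_{0.025} + z_{0.25} = 1.960 + 0.674 = 2.634.
(The Φ(−δ − z_{α/2}) term is vanishingly small for δ > 0 and is dropped in the standard sample-size formula.)
δ = d·√(n/2) ⇒ n = 2(δ/d)² = 2 × (2.634 / 0.6607)² = 31.80.
Rounding up, n = 32 per group.

n = 32 per group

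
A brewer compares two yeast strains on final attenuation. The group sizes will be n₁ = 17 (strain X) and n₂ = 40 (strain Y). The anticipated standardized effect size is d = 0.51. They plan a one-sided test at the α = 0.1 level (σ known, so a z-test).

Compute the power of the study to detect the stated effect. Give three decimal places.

Power ≈ 0.684

Noncentrality parameter: δ = d / √(1/n₁ + 1/n₂) = 0.51 / √(1/17 + 1/40) = 1.7615
Critical value for a one-sided test at α = 0.1: z_α = 1.282.
Power = P(Z > 1.282 − δ) = Φ(0.480) = 0.6844.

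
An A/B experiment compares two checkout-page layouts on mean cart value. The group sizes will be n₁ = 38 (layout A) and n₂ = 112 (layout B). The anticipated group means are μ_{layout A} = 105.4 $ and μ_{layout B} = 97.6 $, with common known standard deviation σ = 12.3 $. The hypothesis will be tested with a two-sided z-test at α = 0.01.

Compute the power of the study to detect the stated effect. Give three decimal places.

Standardized effect: d = |μ_{layout A} − μ_{layout B}| / σ = |105.4 − 97.6| / 12.3 = 0.6341
Noncentrality parameter: δ = d / √(1/n₁ + 1/n₂) = 0.6341 / √(1/38 + 1/112) = 3.3779
Critical value for a two-sided test at α = 0.01: z_{α/2} = 2.576.
Power = Φ(δ − 2.576) + Φ(−δ − 2.576) = Φ(0.802) + Φ(-5.954) = 0.7887 + 0.0000 = 0.7887.

Power ≈ 0.789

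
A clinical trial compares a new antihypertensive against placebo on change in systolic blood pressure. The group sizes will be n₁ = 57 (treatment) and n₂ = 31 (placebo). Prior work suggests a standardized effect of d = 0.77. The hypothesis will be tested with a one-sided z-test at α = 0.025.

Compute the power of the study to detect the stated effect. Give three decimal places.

Power ≈ 0.932

Noncentrality parameter: δ = d / √(1/n₁ + 1/n₂) = 0.77 / √(1/57 + 1/31) = 3.4504
One-sided α = 0.025 → critical value z_{0.025} = 1.960.
Power = Φ(δ − 1.960) = Φ(1.490) = 0.9319.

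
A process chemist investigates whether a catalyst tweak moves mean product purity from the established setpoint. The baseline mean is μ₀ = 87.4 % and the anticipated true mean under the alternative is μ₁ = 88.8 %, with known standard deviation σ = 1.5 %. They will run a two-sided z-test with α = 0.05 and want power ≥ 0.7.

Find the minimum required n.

Standardized effect: d = |μ₁ − μ₀| / σ = |88.8 − 87.4| / 1.5 = 0.9333
Set Φ(δ − 1.960) = 0.7; then δ − 1.960 = Φ⁻¹(0.7) = 0.524, giving δ = 2.484.
(For δ > 0 the lower-tail rejection region contributes negligibly to power, so the one-term inversion is standard.)
δ = d·√n ⇒ n = (δ/d)² = (2.484 / 0.9333)² = 7.09.
Rounding up, n = 8.

n = 8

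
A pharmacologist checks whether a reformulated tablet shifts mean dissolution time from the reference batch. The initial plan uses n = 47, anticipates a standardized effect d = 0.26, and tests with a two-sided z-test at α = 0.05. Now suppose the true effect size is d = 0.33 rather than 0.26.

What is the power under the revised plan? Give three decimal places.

Power ≈ 0.619

With d = 0.33: δ = d·√n = 0.33 × √47 = 2.2624. Critical value z_{0.025} = 1.960.
Revised power = Φ(δ − 1.960) + Φ(−δ − 1.960) = Φ(0.302) + Φ(-4.222) = 0.6188 + 0.0000 = 0.6188.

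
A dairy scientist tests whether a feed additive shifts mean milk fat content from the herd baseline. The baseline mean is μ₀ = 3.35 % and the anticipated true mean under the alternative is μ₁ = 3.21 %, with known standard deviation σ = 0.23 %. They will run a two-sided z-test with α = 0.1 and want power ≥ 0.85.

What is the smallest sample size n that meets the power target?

n = 20

Standardized effect: d = |μ₁ − μ₀| / σ = |3.21 − 3.35| / 0.23 = 0.6087
Set Φ(δ − 1.645) = 0.85; then δ − 1.645 = Φ⁻¹(0.85) = 1.036, giving δ = 2.681.
(Ignoring the negligible lower-tail rejection probability gives the usual closed-form inversion.)
δ = d·√n ⇒ n = (δ/d)² = (2.681 / 0.6087)² = 19.40.
Rounding up, n = 20.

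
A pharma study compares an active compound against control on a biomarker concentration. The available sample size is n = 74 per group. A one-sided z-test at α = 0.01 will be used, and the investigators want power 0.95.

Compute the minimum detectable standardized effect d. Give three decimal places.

d ≈ 0.653

Need Φ(δ − 2.326) = 0.95, so δ = 2.326 + 1.645 = 3.971.
δ = d·√(n/2) ⇒ d = δ/√(n/2) = 3.971/√(74/2) = 0.6529.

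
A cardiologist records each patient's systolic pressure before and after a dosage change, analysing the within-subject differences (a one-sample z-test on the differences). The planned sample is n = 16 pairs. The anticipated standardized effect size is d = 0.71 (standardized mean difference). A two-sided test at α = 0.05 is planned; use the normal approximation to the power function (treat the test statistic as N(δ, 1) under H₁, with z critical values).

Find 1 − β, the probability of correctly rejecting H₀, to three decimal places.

Noncentrality parameter: δ = d·√n = 0.71 × √16 = 2.8400
Two-sided α = 0.05 → critical value z_{0.025} = 1.960.
Power = Φ(δ − 1.960) + Φ(−δ − 1.960) = Φ(0.880) + Φ(-4.800) = 0.8106 + 0.0000 = 0.8106.

Power ≈ 0.811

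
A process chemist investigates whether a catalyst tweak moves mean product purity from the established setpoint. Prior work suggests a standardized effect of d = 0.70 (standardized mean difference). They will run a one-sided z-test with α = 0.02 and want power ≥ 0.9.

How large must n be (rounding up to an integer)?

n = 23

For power 0.9 need Φ(δ − z_{0.02}) = 0.9, so δ = z_{0.02} + z_{0.10} = 2.054 + 1.282 = 3.335.
δ = d·√n ⇒ n = (δ/d)² = (3.335 / 0.70)² = 22.70.
Round up to the next whole unit.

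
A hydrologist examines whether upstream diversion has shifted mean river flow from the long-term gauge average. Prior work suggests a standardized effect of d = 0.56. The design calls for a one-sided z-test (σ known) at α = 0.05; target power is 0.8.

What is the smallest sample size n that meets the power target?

n = 20

Set Φ(δ − 1.645) = 0.8; then δ − 1.645 = Φ⁻¹(0.8) = 0.842, giving δ = 2.486.
δ = d·√n ⇒ n = (δ/d)² = (2.486 / 0.56)² = 19.71.
Round up to the next whole unit.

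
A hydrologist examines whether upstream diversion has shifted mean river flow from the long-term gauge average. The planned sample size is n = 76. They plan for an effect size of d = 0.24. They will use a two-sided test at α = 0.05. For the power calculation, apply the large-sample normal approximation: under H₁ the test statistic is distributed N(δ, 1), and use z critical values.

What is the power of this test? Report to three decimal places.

Power ≈ 0.553

Noncentrality parameter: δ = d·√n = 0.24 × √76 = 2.0923
Two-sided α = 0.05 → critical value z_{0.025} = 1.960.
Power = Φ(δ − 1.960) + Φ(−δ − 1.960) = Φ(0.132) + Φ(-4.052) = 0.5526 + 0.0000 = 0.5527.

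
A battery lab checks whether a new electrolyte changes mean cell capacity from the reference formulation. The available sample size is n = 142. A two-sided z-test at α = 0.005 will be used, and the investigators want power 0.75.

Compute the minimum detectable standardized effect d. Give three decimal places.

d ≈ 0.292

Required noncentrality: δ = z_{0.0025} + z_{0.25} = 2.807 + 0.674 = 3.482.
(The second rejection-region term Φ(−δ − z_{α/2}) is negligible and dropped.)
δ = d·√n ⇒ d = δ/√n = 3.482/√142 = 0.2922.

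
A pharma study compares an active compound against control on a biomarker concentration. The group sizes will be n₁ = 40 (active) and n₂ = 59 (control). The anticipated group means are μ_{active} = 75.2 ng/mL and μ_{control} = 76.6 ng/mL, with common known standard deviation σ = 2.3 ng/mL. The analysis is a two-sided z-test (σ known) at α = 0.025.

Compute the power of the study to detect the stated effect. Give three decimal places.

Power ≈ 0.767

Standardized effect: d = |μ_{active} − μ_{control}| / σ = |75.2 − 76.6| / 2.3 = 0.6087
Noncentrality parameter: δ = d / √(1/n₁ + 1/n₂) = 0.6087 / √(1/40 + 1/59) = 2.9719
Critical value for a two-sided test at α = 0.025: z_{α/2} = 2.241.
Power = Φ(δ − 2.241) + Φ(−δ − 2.241) = Φ(0.731) + Φ(-5.213) = 0.7675 + 0.0000 = 0.7675.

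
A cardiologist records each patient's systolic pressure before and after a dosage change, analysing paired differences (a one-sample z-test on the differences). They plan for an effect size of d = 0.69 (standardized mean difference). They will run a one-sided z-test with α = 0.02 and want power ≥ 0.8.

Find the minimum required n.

For power 0.8 need Φ(δ − z_{0.02}) = 0.8, so δ = z_{0.02} + z_{0.20} = 2.054 + 0.842 = 2.895.
δ = d·√n ⇒ n = (δ/d)² = (2.895 / 0.69)² = 17.61.
Rounding up, n = 18.

n = 18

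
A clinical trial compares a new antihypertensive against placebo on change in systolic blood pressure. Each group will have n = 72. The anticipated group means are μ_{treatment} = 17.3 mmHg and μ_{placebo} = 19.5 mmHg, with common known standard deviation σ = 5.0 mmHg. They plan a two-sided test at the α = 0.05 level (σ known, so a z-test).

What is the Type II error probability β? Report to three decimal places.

β ≈ 0.248

Standardized effect: d = |μ_{treatment} − μ_{placebo}| / σ = |17.3 − 19.5| / 5.0 = 0.4400
Noncentrality parameter: δ = d·√(n/2) = 0.4400 × √(72/2) = 2.6400
Two-sided α = 0.05 → critical value z_{0.025} = 1.960.
Power = Φ(δ − 1.960) + Φ(−δ − 1.960) = Φ(0.680) + Φ(-4.600) = 0.7518 + 0.0000 = 0.7518.
Type II error: β = 1 − power = 1 − 0.7518 = 0.2482.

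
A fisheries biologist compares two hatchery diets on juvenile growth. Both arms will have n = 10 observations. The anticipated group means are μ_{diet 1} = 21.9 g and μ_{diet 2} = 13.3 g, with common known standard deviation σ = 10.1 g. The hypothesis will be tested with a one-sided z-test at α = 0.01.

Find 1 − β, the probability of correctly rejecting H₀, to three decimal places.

Standardized effect: d = |μ_{diet 1} − μ_{diet 2}| / σ = |21.9 − 13.3| / 10.1 = 0.8515
Noncentrality parameter: δ = d·√(n/2) = 0.8515 × √(10/2) = 1.9040
Critical value for a one-sided test at α = 0.01: z_α = 2.326.
Power = Φ(δ − 2.326) = Φ(-0.422) = 0.3364.

Power ≈ 0.336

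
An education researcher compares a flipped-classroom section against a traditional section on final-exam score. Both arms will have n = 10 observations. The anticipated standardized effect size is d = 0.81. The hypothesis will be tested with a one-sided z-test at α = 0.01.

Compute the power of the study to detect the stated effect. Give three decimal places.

Noncentrality parameter: δ = d·√(n/2) = 0.81 × √(10/2) = 1.8112
One-sided α = 0.01 → critical value z_{0.01} = 2.326.
Power = Φ(δ − 2.326) = Φ(-0.515) = 0.3032.

Power ≈ 0.303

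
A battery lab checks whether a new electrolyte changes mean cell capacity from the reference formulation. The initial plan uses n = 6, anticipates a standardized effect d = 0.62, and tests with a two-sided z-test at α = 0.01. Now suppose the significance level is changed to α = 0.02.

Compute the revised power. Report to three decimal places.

δ = d·√n = 0.62 × √6 = 1.5187 (unchanged). New critical value: z_{0.01} = 2.326.
Revised power = Φ(δ − 2.326) + Φ(−δ − 2.326) = Φ(-0.808) + Φ(-3.845) = 0.2096 + 0.0001 = 0.2097.

Power ≈ 0.210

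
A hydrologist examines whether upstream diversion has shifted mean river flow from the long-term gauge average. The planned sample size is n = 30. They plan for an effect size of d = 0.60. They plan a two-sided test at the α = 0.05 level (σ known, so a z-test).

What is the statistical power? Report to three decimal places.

Noncentrality parameter: δ = d·√n = 0.60 × √30 = 3.2863
Critical value for a two-sided test at α = 0.05: z_{α/2} = 1.960.
Power = Φ(δ − 1.960) + Φ(−δ − 1.960) = Φ(1.326) + Φ(-5.246) = 0.9076 + 0.0000 = 0.9076.

Power ≈ 0.908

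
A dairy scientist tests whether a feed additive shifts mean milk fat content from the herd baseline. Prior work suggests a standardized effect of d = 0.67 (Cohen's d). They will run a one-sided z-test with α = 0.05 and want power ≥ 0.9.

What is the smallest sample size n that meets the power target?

n = 20

For power 0.9 need Φ(δ − z_{0.05}) = 0.9, so δ = z_{0.05} + z_{0.10} = 1.645 + 1.282 = 2.926.
δ = d·√n ⇒ n = (δ/d)² = (2.926 / 0.67)² = 19.08.
Rounding up, n = 20.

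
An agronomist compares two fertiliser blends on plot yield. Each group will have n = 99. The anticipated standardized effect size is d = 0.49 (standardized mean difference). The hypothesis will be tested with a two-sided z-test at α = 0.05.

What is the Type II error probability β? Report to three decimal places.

β ≈ 0.068

Noncentrality parameter: δ = d·√(n/2) = 0.49 × √(99/2) = 3.4475
Critical value for a two-sided test at α = 0.05: z_{α/2} = 1.960.
Power = Φ(δ − 1.960) + Φ(−δ − 1.960) = Φ(1.487) + Φ(-5.407) = 0.9316 + 0.0000 = 0.9316.
Type II error: β = 1 − power = 1 − 0.9316 = 0.0684.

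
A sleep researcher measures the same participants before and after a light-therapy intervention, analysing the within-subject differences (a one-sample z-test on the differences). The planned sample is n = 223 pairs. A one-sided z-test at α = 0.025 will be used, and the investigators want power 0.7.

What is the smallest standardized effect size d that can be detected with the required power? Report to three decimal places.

Required noncentrality: δ = z_{0.025} + z_{0.30} = 1.960 + 0.524 = 2.484.
δ = d·√n ⇒ d = δ/√n = 2.484/√223 = 0.1664.

d ≈ 0.166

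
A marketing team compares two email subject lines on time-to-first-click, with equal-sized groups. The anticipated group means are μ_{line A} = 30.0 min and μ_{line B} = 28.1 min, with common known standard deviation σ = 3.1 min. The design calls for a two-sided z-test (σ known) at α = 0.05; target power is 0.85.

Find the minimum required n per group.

n = 48 per group

Standardized effect: d = |μ_{line A} − μ_{line B}| / σ = |30.0 − 28.1| / 3.1 = 0.6129
Set Φ(δ − 1.960) = 0.85; then δ − 1.960 = Φ⁻¹(0.85) = 1.036, giving δ = 2.996.
(The Φ(−δ − z_{α/2}) term is vanishingly small for δ > 0 and is dropped in the standard sample-size formula.)
δ = d·√(n/2) ⇒ n = 2(δ/d)² = 2 × (2.996 / 0.6129)² = 47.80.
Rounding up, n = 48 per group.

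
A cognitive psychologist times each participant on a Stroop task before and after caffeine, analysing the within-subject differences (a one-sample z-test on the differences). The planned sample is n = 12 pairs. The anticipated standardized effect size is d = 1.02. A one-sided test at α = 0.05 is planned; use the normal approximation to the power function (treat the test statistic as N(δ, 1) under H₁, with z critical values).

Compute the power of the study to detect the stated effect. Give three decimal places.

Noncentrality parameter: δ = d·√n = 1.02 × √12 = 3.5334
Critical value for a one-sided test at α = 0.05: z_α = 1.645.
Power = P(Z > 1.645 − δ) = Φ(1.889) = 0.9705.

Power ≈ 0.971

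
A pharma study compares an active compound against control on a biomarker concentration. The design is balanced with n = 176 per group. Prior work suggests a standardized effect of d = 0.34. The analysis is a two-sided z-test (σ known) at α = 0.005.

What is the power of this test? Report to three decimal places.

Noncentrality parameter: δ = d·√(n/2) = 0.34 × √(176/2) = 3.1895
Two-sided α = 0.005 → critical value z_{0.0025} = 2.807.
Power = Φ(δ − 2.807) + Φ(−δ − 2.807) = Φ(0.382) + Φ(-5.997) = 0.6489 + 0.0000 = 0.6489.

Power ≈ 0.649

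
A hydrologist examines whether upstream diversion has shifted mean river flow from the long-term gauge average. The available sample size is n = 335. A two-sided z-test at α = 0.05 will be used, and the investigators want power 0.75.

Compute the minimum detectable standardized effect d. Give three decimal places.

d ≈ 0.144

Required noncentrality: δ = z_{0.025} + z_{0.25} = 1.960 + 0.674 = 2.634.
(Lower-tail contribution to power is negligible for δ > 0.)
δ = d·√n ⇒ d = δ/√n = 2.634/√335 = 0.1439.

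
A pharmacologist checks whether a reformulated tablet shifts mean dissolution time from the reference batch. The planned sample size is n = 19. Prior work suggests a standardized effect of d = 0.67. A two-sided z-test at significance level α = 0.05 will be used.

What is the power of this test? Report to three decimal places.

Power ≈ 0.832

Noncentrality parameter: δ = d·√n = 0.67 × √19 = 2.9205
Critical value for a two-sided test at α = 0.05: z_{α/2} = 1.960.
Power = Φ(δ − 1.960) + Φ(−δ − 1.960) = Φ(0.960) + Φ(-4.880) = 0.8316 + 0.0000 = 0.8316.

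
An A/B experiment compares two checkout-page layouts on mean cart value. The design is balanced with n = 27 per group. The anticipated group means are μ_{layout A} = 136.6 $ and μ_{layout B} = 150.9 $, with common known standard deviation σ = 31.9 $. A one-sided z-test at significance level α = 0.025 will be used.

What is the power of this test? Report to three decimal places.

Standardized effect: d = |μ_{layout A} − μ_{layout B}| / σ = |136.6 − 150.9| / 31.9 = 0.4483
Noncentrality parameter: δ = d·√(n/2) = 0.4483 × √(27/2) = 1.6471
Critical value for a one-sided test at α = 0.025: z_α = 1.960.
Power = Φ(δ − 1.960) = Φ(-0.313) = 0.3772.

Power ≈ 0.377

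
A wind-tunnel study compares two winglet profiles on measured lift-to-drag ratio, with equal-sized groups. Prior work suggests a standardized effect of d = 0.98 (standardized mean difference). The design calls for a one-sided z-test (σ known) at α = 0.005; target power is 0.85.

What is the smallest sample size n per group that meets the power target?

n = 28 per group

Set Φ(δ − 2.576) = 0.85; then δ − 2.576 = Φ⁻¹(0.85) = 1.036, giving δ = 3.612.
δ = d·√(n/2) ⇒ n = 2(δ/d)² = 2 × (3.612 / 0.98)² = 27.17.
Rounding up, n = 28 per group.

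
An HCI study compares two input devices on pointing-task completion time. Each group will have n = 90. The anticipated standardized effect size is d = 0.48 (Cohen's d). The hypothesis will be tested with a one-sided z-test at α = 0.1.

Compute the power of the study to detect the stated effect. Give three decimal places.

Noncentrality parameter: δ = d·√(n/2) = 0.48 × √(90/2) = 3.2199
One-sided α = 0.1 → critical value z_{0.1} = 1.282.
Power = Φ(δ − 1.282) = Φ(1.938) = 0.9737.

Power ≈ 0.974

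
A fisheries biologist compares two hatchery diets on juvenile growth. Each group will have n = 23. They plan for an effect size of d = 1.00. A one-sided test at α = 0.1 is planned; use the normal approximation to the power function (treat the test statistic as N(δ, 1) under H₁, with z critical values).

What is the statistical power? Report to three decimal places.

Noncentrality parameter: λ = d·√(n/2) = 1.00 × √(23/2) = 3.3912
One-sided α = 0.1 → critical value z_{0.1} = 1.282.
Power = P(Z > 1.282 − λ) = Φ(2.110) = 0.9826.

Power ≈ 0.983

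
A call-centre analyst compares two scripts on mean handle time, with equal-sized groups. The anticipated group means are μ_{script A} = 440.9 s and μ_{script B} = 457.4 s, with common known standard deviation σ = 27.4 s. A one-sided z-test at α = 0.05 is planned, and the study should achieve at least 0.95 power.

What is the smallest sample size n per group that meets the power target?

n = 60 per group

Standardized effect: d = |μ_{script A} − μ_{script B}| / σ = |440.9 − 457.4| / 27.4 = 0.6022
Set Φ(δ − 1.645) = 0.95; then δ − 1.645 = Φ⁻¹(0.95) = 1.645, giving δ = 3.290.
δ = d·√(n/2) ⇒ n = 2(δ/d)² = 2 × (3.290 / 0.6022)² = 59.69.
Round up to the next whole unit.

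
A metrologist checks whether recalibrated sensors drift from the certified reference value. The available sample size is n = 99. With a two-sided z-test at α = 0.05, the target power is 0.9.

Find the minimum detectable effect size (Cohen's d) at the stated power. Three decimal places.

Required noncentrality: δ = z_{0.025} + z_{0.10} = 1.960 + 1.282 = 3.242.
(Lower-tail contribution to power is negligible for δ > 0.)
δ = d·√n ⇒ d = δ/√n = 3.242/√99 = 0.3258.

d ≈ 0.326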